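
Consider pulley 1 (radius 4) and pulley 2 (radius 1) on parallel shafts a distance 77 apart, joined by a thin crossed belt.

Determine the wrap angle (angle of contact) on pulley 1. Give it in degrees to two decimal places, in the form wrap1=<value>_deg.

crossed belt: β = asin((r1+r2)/C) = asin(5/77) = 3.7231°
wrap1 = wrap2 = π + 2β = 187.4462°

wrap1=187.45_deg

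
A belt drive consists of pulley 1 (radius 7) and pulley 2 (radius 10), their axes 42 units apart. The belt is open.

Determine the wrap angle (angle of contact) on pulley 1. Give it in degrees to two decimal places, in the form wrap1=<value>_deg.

open belt: β = asin((r2−r1)/C) = asin(3/42) = 4.0960°
wrap1 = π − 2β = 171.8079°
wrap2 = π + 2β = 188.1921°

wrap1=171.81_deg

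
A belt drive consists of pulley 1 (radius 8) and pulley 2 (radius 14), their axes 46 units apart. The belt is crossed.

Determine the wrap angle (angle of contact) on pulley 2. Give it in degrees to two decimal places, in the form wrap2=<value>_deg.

crossed belt: β = asin((r1+r2)/C) = asin(22/46) = 28.5719°
wrap1 = wrap2 = π + 2β = 237.1438°

wrap2=237.14_deg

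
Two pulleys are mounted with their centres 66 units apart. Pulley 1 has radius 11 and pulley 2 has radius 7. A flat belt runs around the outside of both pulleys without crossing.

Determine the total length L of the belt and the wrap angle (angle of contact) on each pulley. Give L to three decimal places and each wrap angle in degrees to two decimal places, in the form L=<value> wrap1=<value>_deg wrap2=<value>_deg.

open belt: β = asin((r2−r1)/C) = asin(-4/66) = -3.4746°
wrap1 = π − 2β = 186.9492°
wrap2 = π + 2β = 173.0508°
tangent length = C·cosβ = 65.8787
L = r1·wrap1 + r2·wrap2 + 2·C·cosβ = 11·3.2629 + 7·3.0203 + 2·65.8787 = 188.7912

L=188.791 wrap1=186.95_deg wrap2=173.05_deg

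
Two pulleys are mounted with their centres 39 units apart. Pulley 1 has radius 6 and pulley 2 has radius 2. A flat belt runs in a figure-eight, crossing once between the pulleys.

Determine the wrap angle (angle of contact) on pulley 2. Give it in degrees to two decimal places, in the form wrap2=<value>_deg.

wrap2=203.67_deg

crossed belt: β = asin((r1+r2)/C) = asin(8/39) = 11.8370°
wrap1 = wrap2 = π + 2β = 203.6740°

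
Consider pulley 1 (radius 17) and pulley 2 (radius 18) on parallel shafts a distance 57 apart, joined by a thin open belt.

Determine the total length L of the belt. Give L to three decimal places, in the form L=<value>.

open belt: β = asin((r2−r1)/C) = asin(1/57) = 1.0052°
wrap1 = π − 2β = 177.9895°
wrap2 = π + 2β = 182.0105°
tangent length = C·cosβ = 56.9912
L = r1·wrap1 + r2·wrap2 + 2·C·cosβ = 17·3.1065 + 18·3.1767 + 2·56.9912 = 223.9733

L=223.973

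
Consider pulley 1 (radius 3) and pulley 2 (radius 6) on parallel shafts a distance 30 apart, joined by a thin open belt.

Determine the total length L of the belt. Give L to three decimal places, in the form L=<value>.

open belt: β = asin((r2−r1)/C) = asin(3/30) = 5.7392°
wrap1 = π − 2β = 168.5217°
wrap2 = π + 2β = 191.4783°
tangent length = C·cosβ = 29.8496
L = r1·wrap1 + r2·wrap2 + 2·C·cosβ = 3·2.9413 + 6·3.3419 + 2·29.8496 = 88.5746

L=88.575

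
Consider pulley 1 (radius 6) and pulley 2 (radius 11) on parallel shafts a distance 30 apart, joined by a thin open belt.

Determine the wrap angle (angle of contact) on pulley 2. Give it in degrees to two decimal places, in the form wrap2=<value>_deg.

wrap2=199.19_deg

open belt: β = asin((r2−r1)/C) = asin(5/30) = 9.5941°
wrap1 = π − 2β = 160.8119°
wrap2 = π + 2β = 199.1881°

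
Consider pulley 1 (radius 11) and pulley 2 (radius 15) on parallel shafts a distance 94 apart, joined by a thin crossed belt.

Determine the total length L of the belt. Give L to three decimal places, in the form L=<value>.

L=276.920

crossed belt: β = asin((r1+r2)/C) = asin(26/94) = 16.0571°
wrap1 = wrap2 = π + 2β = 212.1143°
tangent length = C·cosβ = 90.3327
L = (r1+r2)·wrap + 2·C·cosβ = 26·3.7021 + 2·90.3327 = 276.9198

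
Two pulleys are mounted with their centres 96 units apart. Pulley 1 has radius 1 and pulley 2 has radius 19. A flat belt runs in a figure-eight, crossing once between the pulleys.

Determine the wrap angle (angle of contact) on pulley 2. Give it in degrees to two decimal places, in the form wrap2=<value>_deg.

wrap2=204.05_deg

crossed belt: β = asin((r1+r2)/C) = asin(20/96) = 12.0247°
wrap1 = wrap2 = π + 2β = 204.0494°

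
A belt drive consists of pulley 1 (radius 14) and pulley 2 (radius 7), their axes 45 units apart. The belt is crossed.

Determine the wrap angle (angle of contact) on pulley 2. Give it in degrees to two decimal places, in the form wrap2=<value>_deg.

wrap2=235.64_deg

crossed belt: β = asin((r1+r2)/C) = asin(21/45) = 27.8181°
wrap1 = wrap2 = π + 2β = 235.6363°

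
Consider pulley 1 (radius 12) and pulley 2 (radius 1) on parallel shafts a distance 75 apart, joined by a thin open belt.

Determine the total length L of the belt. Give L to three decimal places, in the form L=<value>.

L=192.457

open belt: β = asin((r2−r1)/C) = asin(-11/75) = -8.4338°
wrap1 = π − 2β = 196.8676°
wrap2 = π + 2β = 163.1324°
tangent length = C·cosβ = 74.1889
L = r1·wrap1 + r2·wrap2 + 2·C·cosβ = 12·3.4360 + 1·2.8472 + 2·74.1889 = 192.4569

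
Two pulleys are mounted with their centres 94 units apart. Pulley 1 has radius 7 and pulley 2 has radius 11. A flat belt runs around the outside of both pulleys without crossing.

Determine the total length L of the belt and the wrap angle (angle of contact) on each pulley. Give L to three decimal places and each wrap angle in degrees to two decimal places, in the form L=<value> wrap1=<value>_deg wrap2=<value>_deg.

open belt: β = asin((r2−r1)/C) = asin(4/94) = 2.4389°
wrap1 = π − 2β = 175.1223°
wrap2 = π + 2β = 184.8777°
tangent length = C·cosβ = 93.9149
L = r1·wrap1 + r2·wrap2 + 2·C·cosβ = 7·3.0565 + 11·3.2267 + 2·93.9149 = 244.7189

L=244.719 wrap1=175.12_deg wrap2=184.88_deg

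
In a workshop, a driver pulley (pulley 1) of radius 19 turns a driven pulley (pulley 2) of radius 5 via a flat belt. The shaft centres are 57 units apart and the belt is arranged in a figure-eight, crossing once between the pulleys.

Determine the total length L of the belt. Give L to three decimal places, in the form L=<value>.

L=199.661

crossed belt: β = asin((r1+r2)/C) = asin(24/57) = 24.9011°
wrap1 = wrap2 = π + 2β = 229.8021°
tangent length = C·cosβ = 51.7011
L = (r1+r2)·wrap + 2·C·cosβ = 24·4.0108 + 2·51.7011 = 199.6614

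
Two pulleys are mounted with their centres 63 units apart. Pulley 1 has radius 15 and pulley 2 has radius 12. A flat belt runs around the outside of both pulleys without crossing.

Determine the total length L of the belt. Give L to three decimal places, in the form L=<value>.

L=210.966

open belt: β = asin((r2−r1)/C) = asin(-3/63) = -2.7294°
wrap1 = π − 2β = 185.4588°
wrap2 = π + 2β = 174.5412°
tangent length = C·cosβ = 62.9285
L = r1·wrap1 + r2·wrap2 + 2·C·cosβ = 15·3.2369 + 12·3.0463 + 2·62.9285 = 210.9659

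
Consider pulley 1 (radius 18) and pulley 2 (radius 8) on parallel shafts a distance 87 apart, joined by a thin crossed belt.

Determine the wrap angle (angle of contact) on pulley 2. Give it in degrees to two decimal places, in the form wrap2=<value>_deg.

wrap2=214.78_deg

crossed belt: β = asin((r1+r2)/C) = asin(26/87) = 17.3886°
wrap1 = wrap2 = π + 2β = 214.7772°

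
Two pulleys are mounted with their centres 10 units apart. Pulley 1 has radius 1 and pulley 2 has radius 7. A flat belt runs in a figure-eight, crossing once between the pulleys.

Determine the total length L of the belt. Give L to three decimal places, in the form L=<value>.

L=51.969

crossed belt: β = asin((r1+r2)/C) = asin(8/10) = 53.1301°
wrap1 = wrap2 = π + 2β = 286.2602°
tangent length = C·cosβ = 6.0000
L = (r1+r2)·wrap + 2·C·cosβ = 8·4.9962 + 2·6.0000 = 51.9695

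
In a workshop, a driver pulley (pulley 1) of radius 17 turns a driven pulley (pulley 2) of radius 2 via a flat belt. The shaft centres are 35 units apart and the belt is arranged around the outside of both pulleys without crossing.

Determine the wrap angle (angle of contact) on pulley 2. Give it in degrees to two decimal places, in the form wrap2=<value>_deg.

wrap2=129.25_deg

open belt: β = asin((r2−r1)/C) = asin(-15/35) = -25.3769°
wrap1 = π − 2β = 230.7539°
wrap2 = π + 2β = 129.2461°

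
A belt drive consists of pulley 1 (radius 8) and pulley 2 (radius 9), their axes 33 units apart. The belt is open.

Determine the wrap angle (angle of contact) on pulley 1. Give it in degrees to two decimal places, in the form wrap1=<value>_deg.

wrap1=176.53_deg

open belt: β = asin((r2−r1)/C) = asin(1/33) = 1.7365°
wrap1 = π − 2β = 176.5270°
wrap2 = π + 2β = 183.4730°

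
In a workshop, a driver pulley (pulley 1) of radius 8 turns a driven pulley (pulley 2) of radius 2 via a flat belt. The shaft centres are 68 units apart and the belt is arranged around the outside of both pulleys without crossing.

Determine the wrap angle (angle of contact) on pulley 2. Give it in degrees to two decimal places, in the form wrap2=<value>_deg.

wrap2=169.88_deg

open belt: β = asin((r2−r1)/C) = asin(-6/68) = -5.0621°
wrap1 = π − 2β = 190.1242°
wrap2 = π + 2β = 169.8758°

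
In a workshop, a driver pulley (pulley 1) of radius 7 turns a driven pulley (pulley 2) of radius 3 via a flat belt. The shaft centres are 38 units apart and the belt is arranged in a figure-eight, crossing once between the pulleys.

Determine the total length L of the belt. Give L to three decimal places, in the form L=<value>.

L=110.063

crossed belt: β = asin((r1+r2)/C) = asin(10/38) = 15.2575°
wrap1 = wrap2 = π + 2β = 210.5150°
tangent length = C·cosβ = 36.6606
L = (r1+r2)·wrap + 2·C·cosβ = 10·3.6742 + 2·36.6606 = 110.0630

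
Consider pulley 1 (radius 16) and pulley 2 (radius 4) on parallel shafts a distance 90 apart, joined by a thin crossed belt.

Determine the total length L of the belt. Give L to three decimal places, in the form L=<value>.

L=247.295

crossed belt: β = asin((r1+r2)/C) = asin(20/90) = 12.8396°
wrap1 = wrap2 = π + 2β = 205.6792°
tangent length = C·cosβ = 87.7496
L = (r1+r2)·wrap + 2·C·cosβ = 20·3.5898 + 2·87.7496 = 247.2949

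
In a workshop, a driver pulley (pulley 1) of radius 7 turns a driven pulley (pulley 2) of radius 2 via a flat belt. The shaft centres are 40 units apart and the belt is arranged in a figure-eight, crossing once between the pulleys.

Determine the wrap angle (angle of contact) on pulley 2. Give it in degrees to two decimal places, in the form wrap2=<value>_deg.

wrap2=206.01_deg

crossed belt: β = asin((r1+r2)/C) = asin(9/40) = 13.0029°
wrap1 = wrap2 = π + 2β = 206.0058°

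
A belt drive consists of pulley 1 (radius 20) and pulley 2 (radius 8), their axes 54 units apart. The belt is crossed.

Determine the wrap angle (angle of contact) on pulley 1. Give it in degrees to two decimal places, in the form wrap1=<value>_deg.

wrap1=242.47_deg

crossed belt: β = asin((r1+r2)/C) = asin(28/54) = 31.2329°
wrap1 = wrap2 = π + 2β = 242.4659°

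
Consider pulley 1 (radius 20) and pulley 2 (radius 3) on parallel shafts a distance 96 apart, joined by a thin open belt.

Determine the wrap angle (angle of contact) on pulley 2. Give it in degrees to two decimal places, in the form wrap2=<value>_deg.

wrap2=159.60_deg

open belt: β = asin((r2−r1)/C) = asin(-17/96) = -10.1999°
wrap1 = π − 2β = 200.3998°
wrap2 = π + 2β = 159.6002°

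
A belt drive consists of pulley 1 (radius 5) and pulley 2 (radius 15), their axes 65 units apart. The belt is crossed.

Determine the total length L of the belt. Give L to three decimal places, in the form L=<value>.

L=199.036

crossed belt: β = asin((r1+r2)/C) = asin(20/65) = 17.9202°
wrap1 = wrap2 = π + 2β = 215.8404°
tangent length = C·cosβ = 61.8466
L = (r1+r2)·wrap + 2·C·cosβ = 20·3.7671 + 2·61.8466 = 199.0357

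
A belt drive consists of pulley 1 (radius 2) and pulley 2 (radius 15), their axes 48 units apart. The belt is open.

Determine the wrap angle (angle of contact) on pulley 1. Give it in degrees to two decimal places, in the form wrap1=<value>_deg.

wrap1=148.57_deg

open belt: β = asin((r2−r1)/C) = asin(13/48) = 15.7139°
wrap1 = π − 2β = 148.5723°
wrap2 = π + 2β = 211.4277°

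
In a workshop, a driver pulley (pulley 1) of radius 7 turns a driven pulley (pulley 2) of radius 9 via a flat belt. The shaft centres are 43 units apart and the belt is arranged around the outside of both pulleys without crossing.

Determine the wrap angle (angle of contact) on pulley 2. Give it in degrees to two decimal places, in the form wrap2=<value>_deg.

wrap2=185.33_deg

open belt: β = asin((r2−r1)/C) = asin(2/43) = 2.6659°
wrap1 = π − 2β = 174.6682°
wrap2 = π + 2β = 185.3318°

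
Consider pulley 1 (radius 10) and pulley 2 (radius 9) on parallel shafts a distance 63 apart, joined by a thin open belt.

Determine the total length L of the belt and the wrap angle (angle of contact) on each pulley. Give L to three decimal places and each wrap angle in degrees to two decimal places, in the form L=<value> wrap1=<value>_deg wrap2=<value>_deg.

open belt: β = asin((r2−r1)/C) = asin(-1/63) = -0.9095°
wrap1 = π − 2β = 181.8190°
wrap2 = π + 2β = 178.1810°
tangent length = C·cosβ = 62.9921
L = r1·wrap1 + r2·wrap2 + 2·C·cosβ = 10·3.1733 + 9·3.1098 + 2·62.9921 = 185.7061

L=185.706 wrap1=181.82_deg wrap2=178.18_deg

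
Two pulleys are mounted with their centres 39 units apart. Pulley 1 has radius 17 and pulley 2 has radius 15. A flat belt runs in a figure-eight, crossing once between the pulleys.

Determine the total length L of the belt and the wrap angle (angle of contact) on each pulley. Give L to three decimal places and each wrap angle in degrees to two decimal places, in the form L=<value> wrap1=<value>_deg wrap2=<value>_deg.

crossed belt: β = asin((r1+r2)/C) = asin(32/39) = 55.1362°
wrap1 = wrap2 = π + 2β = 290.2723°
tangent length = C·cosβ = 22.2935
L = (r1+r2)·wrap + 2·C·cosβ = 32·5.0662 + 2·22.2935 = 206.7056

L=206.706 wrap1=290.27_deg wrap2=290.27_deg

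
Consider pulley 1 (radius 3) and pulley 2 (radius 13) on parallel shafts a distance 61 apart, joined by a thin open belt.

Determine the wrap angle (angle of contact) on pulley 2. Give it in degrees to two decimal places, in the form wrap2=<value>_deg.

open belt: β = asin((r2−r1)/C) = asin(10/61) = 9.4353°
wrap1 = π − 2β = 161.1293°
wrap2 = π + 2β = 198.8707°

wrap2=198.87_deg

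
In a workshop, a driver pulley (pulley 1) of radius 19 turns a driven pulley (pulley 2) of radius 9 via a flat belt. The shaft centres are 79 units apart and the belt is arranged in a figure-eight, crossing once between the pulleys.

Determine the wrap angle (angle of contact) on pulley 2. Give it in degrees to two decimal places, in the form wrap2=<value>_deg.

wrap2=221.52_deg

crossed belt: β = asin((r1+r2)/C) = asin(28/79) = 20.7585°
wrap1 = wrap2 = π + 2β = 221.5171°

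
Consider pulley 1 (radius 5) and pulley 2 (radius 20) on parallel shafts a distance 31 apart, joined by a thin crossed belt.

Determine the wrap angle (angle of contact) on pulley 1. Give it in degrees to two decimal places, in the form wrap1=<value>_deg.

crossed belt: β = asin((r1+r2)/C) = asin(25/31) = 53.7507°
wrap1 = wrap2 = π + 2β = 287.5014°

wrap1=287.50_deg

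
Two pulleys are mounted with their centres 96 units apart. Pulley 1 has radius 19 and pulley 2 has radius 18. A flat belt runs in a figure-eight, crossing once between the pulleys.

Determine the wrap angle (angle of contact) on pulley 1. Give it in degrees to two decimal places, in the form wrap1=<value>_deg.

crossed belt: β = asin((r1+r2)/C) = asin(37/96) = 22.6696°
wrap1 = wrap2 = π + 2β = 225.3392°

wrap1=225.34_deg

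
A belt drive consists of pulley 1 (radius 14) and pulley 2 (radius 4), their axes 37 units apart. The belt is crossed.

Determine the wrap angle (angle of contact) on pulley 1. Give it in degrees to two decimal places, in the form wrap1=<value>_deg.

wrap1=238.22_deg

crossed belt: β = asin((r1+r2)/C) = asin(18/37) = 29.1099°
wrap1 = wrap2 = π + 2β = 238.2198°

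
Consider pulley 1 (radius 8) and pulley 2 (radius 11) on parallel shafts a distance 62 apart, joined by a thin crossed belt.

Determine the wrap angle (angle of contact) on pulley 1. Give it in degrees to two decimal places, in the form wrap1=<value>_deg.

crossed belt: β = asin((r1+r2)/C) = asin(19/62) = 17.8455°
wrap1 = wrap2 = π + 2β = 215.6910°

wrap1=215.69_deg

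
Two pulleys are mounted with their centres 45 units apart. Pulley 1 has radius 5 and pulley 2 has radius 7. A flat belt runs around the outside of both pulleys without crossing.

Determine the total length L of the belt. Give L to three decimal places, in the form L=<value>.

L=127.788

open belt: β = asin((r2−r1)/C) = asin(2/45) = 2.5473°
wrap1 = π − 2β = 174.9054°
wrap2 = π + 2β = 185.0946°
tangent length = C·cosβ = 44.9555
L = r1·wrap1 + r2·wrap2 + 2·C·cosβ = 5·3.0527 + 7·3.2305 + 2·44.9555 = 127.7880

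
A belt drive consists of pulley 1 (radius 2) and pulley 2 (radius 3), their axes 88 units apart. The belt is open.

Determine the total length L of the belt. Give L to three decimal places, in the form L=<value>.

L=191.719

open belt: β = asin((r2−r1)/C) = asin(1/88) = 0.6511°
wrap1 = π − 2β = 178.6978°
wrap2 = π + 2β = 181.3022°
tangent length = C·cosβ = 87.9943
L = r1·wrap1 + r2·wrap2 + 2·C·cosβ = 2·3.1189 + 3·3.1643 + 2·87.9943 = 191.7193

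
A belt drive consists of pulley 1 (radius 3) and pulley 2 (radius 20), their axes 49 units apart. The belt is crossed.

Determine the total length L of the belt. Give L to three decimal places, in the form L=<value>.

L=181.265

crossed belt: β = asin((r1+r2)/C) = asin(23/49) = 27.9946°
wrap1 = wrap2 = π + 2β = 235.9891°
tangent length = C·cosβ = 43.2666
L = (r1+r2)·wrap + 2·C·cosβ = 23·4.1188 + 2·43.2666 = 181.2653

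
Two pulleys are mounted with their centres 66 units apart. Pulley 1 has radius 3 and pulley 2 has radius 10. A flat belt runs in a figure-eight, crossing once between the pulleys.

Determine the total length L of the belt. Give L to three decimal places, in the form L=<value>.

L=175.410

crossed belt: β = asin((r1+r2)/C) = asin(13/66) = 11.3598°
wrap1 = wrap2 = π + 2β = 202.7196°
tangent length = C·cosβ = 64.7070
L = (r1+r2)·wrap + 2·C·cosβ = 13·3.5381 + 2·64.7070 = 175.4097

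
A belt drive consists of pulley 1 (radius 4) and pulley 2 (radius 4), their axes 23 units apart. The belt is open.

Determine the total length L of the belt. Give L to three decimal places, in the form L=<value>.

L=71.133

open belt: β = asin((r2−r1)/C) = asin(0/23) = 0.0000°
wrap1 = π − 2β = 180.0000°
wrap2 = π + 2β = 180.0000°
tangent length = C·cosβ = 23.0000
L = r1·wrap1 + r2·wrap2 + 2·C·cosβ = 4·3.1416 + 4·3.1416 + 2·23.0000 = 71.1327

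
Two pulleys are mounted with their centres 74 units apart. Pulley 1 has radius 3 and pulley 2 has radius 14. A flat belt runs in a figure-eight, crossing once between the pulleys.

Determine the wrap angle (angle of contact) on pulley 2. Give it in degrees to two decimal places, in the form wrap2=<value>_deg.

wrap2=206.56_deg

crossed belt: β = asin((r1+r2)/C) = asin(17/74) = 13.2812°
wrap1 = wrap2 = π + 2β = 206.5623°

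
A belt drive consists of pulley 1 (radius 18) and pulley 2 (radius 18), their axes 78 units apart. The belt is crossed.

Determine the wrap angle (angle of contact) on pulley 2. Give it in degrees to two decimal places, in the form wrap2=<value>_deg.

crossed belt: β = asin((r1+r2)/C) = asin(36/78) = 27.4864°
wrap1 = wrap2 = π + 2β = 234.9729°

wrap2=234.97_deg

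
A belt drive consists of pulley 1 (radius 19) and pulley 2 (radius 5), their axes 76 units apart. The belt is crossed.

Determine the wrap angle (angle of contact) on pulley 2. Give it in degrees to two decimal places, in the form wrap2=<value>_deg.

crossed belt: β = asin((r1+r2)/C) = asin(24/76) = 18.4085°
wrap1 = wrap2 = π + 2β = 216.8170°

wrap2=216.82_deg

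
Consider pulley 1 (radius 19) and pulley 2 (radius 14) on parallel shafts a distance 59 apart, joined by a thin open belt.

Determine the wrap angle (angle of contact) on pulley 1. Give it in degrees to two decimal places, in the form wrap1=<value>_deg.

open belt: β = asin((r2−r1)/C) = asin(-5/59) = -4.8614°
wrap1 = π − 2β = 189.7228°
wrap2 = π + 2β = 170.2772°

wrap1=189.72_deg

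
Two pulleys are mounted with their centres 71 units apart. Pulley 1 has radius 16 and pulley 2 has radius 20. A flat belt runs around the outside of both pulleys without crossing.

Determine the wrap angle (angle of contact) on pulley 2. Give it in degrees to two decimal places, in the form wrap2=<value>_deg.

open belt: β = asin((r2−r1)/C) = asin(4/71) = 3.2296°
wrap1 = π − 2β = 173.5407°
wrap2 = π + 2β = 186.4593°

wrap2=186.46_deg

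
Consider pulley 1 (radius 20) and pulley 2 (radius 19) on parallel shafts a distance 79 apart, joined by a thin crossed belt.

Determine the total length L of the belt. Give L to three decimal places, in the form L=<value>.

crossed belt: β = asin((r1+r2)/C) = asin(39/79) = 29.5821°
wrap1 = wrap2 = π + 2β = 239.1643°
tangent length = C·cosβ = 68.7023
L = (r1+r2)·wrap + 2·C·cosβ = 39·4.1742 + 2·68.7023 = 300.1985

L=300.198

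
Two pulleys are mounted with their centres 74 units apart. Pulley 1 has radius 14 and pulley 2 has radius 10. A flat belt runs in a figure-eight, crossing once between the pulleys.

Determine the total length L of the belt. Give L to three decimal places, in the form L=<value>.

crossed belt: β = asin((r1+r2)/C) = asin(24/74) = 18.9246°
wrap1 = wrap2 = π + 2β = 217.8493°
tangent length = C·cosβ = 70.0000
L = (r1+r2)·wrap + 2·C·cosβ = 24·3.8022 + 2·70.0000 = 231.2525

L=231.252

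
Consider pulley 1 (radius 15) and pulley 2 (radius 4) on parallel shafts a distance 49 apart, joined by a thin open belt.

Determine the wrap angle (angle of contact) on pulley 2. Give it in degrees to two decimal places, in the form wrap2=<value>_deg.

wrap2=154.05_deg

open belt: β = asin((r2−r1)/C) = asin(-11/49) = -12.9729°
wrap1 = π − 2β = 205.9458°
wrap2 = π + 2β = 154.0542°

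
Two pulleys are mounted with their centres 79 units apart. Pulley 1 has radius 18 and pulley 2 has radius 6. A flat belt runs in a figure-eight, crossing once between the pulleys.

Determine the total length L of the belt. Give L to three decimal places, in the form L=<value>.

crossed belt: β = asin((r1+r2)/C) = asin(24/79) = 17.6858°
wrap1 = wrap2 = π + 2β = 215.3717°
tangent length = C·cosβ = 75.2662
L = (r1+r2)·wrap + 2·C·cosβ = 24·3.7589 + 2·75.2662 = 240.7471

L=240.747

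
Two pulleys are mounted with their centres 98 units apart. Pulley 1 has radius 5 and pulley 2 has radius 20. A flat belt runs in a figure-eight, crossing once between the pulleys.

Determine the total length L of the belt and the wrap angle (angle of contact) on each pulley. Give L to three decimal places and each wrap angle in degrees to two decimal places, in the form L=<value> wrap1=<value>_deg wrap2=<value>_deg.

L=280.953 wrap1=209.56_deg wrap2=209.56_deg

crossed belt: β = asin((r1+r2)/C) = asin(25/98) = 14.7796°
wrap1 = wrap2 = π + 2β = 209.5593°
tangent length = C·cosβ = 94.7576
L = (r1+r2)·wrap + 2·C·cosβ = 25·3.6575 + 2·94.7576 = 280.9526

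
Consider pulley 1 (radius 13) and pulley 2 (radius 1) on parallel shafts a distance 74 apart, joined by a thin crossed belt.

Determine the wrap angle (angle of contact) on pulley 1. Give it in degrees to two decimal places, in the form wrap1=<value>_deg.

wrap1=201.81_deg

crossed belt: β = asin((r1+r2)/C) = asin(14/74) = 10.9055°
wrap1 = wrap2 = π + 2β = 201.8109°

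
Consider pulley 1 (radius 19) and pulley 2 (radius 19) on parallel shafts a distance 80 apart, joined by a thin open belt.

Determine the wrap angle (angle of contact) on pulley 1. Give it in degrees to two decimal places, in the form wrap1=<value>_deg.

wrap1=180.00_deg

open belt: β = asin((r2−r1)/C) = asin(0/80) = 0.0000°
wrap1 = π − 2β = 180.0000°
wrap2 = π + 2β = 180.0000°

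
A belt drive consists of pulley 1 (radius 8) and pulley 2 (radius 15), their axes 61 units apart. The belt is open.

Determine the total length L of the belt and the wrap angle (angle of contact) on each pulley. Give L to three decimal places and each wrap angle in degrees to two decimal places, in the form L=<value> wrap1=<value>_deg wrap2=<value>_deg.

open belt: β = asin((r2−r1)/C) = asin(7/61) = 6.5894°
wrap1 = π − 2β = 166.8211°
wrap2 = π + 2β = 193.1789°
tangent length = C·cosβ = 60.5970
L = r1·wrap1 + r2·wrap2 + 2·C·cosβ = 8·2.9116 + 15·3.3716 + 2·60.5970 = 195.0608

L=195.061 wrap1=166.82_deg wrap2=193.18_deg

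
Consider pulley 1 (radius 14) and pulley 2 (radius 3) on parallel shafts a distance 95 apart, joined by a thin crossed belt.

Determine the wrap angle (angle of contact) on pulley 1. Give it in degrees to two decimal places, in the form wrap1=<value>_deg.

wrap1=200.62_deg

crossed belt: β = asin((r1+r2)/C) = asin(17/95) = 10.3085°
wrap1 = wrap2 = π + 2β = 200.6169°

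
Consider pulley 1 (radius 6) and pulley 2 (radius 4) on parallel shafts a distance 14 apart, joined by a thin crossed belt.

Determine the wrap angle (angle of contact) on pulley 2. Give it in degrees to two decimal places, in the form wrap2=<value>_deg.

crossed belt: β = asin((r1+r2)/C) = asin(10/14) = 45.5847°
wrap1 = wrap2 = π + 2β = 271.1694°

wrap2=271.17_deg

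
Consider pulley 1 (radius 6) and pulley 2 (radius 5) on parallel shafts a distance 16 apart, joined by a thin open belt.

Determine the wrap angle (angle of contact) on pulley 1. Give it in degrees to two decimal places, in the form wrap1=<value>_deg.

wrap1=187.17_deg

open belt: β = asin((r2−r1)/C) = asin(-1/16) = -3.5833°
wrap1 = π − 2β = 187.1666°
wrap2 = π + 2β = 172.8334°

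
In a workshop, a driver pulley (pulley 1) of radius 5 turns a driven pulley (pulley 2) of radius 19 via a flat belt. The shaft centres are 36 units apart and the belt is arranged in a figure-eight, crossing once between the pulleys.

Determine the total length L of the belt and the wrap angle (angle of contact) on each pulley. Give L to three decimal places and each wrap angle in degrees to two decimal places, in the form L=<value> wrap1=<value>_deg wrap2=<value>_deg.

L=164.091 wrap1=263.62_deg wrap2=263.62_deg

crossed belt: β = asin((r1+r2)/C) = asin(24/36) = 41.8103°
wrap1 = wrap2 = π + 2β = 263.6206°
tangent length = C·cosβ = 26.8328
L = (r1+r2)·wrap + 2·C·cosβ = 24·4.6010 + 2·26.8328 = 164.0908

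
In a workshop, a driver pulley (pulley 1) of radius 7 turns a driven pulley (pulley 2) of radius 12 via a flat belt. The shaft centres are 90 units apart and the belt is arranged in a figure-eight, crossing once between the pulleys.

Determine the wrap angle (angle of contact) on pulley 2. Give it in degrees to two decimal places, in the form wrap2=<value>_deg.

wrap2=204.37_deg

crossed belt: β = asin((r1+r2)/C) = asin(19/90) = 12.1875°
wrap1 = wrap2 = π + 2β = 204.3749°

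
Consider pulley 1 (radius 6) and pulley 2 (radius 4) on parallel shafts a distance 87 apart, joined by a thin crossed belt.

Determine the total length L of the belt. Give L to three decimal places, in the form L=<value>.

L=206.567

crossed belt: β = asin((r1+r2)/C) = asin(10/87) = 6.6003°
wrap1 = wrap2 = π + 2β = 193.2006°
tangent length = C·cosβ = 86.4234
L = (r1+r2)·wrap + 2·C·cosβ = 10·3.3720 + 2·86.4234 = 206.5666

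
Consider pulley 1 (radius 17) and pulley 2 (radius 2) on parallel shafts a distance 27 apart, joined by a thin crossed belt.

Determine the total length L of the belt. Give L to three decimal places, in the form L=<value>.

L=127.720

crossed belt: β = asin((r1+r2)/C) = asin(19/27) = 44.7249°
wrap1 = wrap2 = π + 2β = 269.4498°
tangent length = C·cosβ = 19.1833
L = (r1+r2)·wrap + 2·C·cosβ = 19·4.7028 + 2·19.1833 = 127.7196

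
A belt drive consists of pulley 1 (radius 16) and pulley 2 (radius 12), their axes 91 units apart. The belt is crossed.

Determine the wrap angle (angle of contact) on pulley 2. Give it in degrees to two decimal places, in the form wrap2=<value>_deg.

crossed belt: β = asin((r1+r2)/C) = asin(28/91) = 17.9202°
wrap1 = wrap2 = π + 2β = 215.8404°

wrap2=215.84_deg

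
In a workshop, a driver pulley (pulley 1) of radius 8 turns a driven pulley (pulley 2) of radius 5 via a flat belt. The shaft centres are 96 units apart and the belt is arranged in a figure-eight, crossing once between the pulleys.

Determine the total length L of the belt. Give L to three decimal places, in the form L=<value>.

L=234.604

crossed belt: β = asin((r1+r2)/C) = asin(13/96) = 7.7827°
wrap1 = wrap2 = π + 2β = 195.5654°
tangent length = C·cosβ = 95.1157
L = (r1+r2)·wrap + 2·C·cosβ = 13·3.4133 + 2·95.1157 = 234.6038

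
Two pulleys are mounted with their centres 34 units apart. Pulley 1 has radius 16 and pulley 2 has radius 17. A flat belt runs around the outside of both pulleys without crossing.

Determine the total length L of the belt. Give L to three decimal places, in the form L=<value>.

L=171.702

open belt: β = asin((r2−r1)/C) = asin(1/34) = 1.6854°
wrap1 = π − 2β = 176.6292°
wrap2 = π + 2β = 183.3708°
tangent length = C·cosβ = 33.9853
L = r1·wrap1 + r2·wrap2 + 2·C·cosβ = 16·3.0828 + 17·3.2004 + 2·33.9853 = 171.7020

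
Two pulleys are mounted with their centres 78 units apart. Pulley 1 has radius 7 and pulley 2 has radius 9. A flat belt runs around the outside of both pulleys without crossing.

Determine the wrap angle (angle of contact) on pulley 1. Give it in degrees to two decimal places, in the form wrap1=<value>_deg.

wrap1=177.06_deg

open belt: β = asin((r2−r1)/C) = asin(2/78) = 1.4693°
wrap1 = π − 2β = 177.0614°
wrap2 = π + 2β = 182.9386°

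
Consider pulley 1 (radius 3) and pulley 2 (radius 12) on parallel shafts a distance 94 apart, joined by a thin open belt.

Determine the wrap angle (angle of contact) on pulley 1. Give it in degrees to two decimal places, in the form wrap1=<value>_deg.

wrap1=169.01_deg

open belt: β = asin((r2−r1)/C) = asin(9/94) = 5.4942°
wrap1 = π − 2β = 169.0116°
wrap2 = π + 2β = 190.9884°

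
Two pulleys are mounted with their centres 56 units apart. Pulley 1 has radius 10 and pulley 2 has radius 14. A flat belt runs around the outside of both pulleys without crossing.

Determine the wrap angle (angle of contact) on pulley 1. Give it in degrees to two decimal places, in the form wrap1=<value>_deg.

open belt: β = asin((r2−r1)/C) = asin(4/56) = 4.0960°
wrap1 = π − 2β = 171.8079°
wrap2 = π + 2β = 188.1921°

wrap1=171.81_deg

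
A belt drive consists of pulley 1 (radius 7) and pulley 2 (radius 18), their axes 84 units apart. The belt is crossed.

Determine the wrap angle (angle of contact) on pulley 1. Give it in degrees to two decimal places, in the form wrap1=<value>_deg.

wrap1=214.63_deg

crossed belt: β = asin((r1+r2)/C) = asin(25/84) = 17.3147°
wrap1 = wrap2 = π + 2β = 214.6293°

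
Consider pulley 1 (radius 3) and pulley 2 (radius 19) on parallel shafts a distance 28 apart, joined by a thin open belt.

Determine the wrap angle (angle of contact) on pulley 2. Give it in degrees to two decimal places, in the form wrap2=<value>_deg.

wrap2=249.70_deg

open belt: β = asin((r2−r1)/C) = asin(16/28) = 34.8499°
wrap1 = π − 2β = 110.3002°
wrap2 = π + 2β = 249.6998°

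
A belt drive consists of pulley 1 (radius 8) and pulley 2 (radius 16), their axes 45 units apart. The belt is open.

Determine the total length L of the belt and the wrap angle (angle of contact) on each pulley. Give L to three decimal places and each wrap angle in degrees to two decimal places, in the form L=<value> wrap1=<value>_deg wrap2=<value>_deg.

open belt: β = asin((r2−r1)/C) = asin(8/45) = 10.2403°
wrap1 = π − 2β = 159.5193°
wrap2 = π + 2β = 200.4807°
tangent length = C·cosβ = 44.2832
L = r1·wrap1 + r2·wrap2 + 2·C·cosβ = 8·2.7841 + 16·3.4990 + 2·44.2832 = 166.8242

L=166.824 wrap1=159.52_deg wrap2=200.48_deg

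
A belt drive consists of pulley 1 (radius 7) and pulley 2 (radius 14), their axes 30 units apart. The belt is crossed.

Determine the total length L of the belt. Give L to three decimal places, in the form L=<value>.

crossed belt: β = asin((r1+r2)/C) = asin(21/30) = 44.4270°
wrap1 = wrap2 = π + 2β = 268.8540°
tangent length = C·cosβ = 21.4243
L = (r1+r2)·wrap + 2·C·cosβ = 21·4.6924 + 2·21.4243 = 141.3887

L=141.389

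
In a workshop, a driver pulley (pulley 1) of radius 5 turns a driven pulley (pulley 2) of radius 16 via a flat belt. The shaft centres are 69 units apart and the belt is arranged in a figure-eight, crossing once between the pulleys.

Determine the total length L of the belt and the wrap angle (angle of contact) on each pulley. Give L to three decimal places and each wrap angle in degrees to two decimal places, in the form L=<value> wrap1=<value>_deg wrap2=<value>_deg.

L=210.416 wrap1=215.44_deg wrap2=215.44_deg

crossed belt: β = asin((r1+r2)/C) = asin(21/69) = 17.7189°
wrap1 = wrap2 = π + 2β = 215.4379°
tangent length = C·cosβ = 65.7267
L = (r1+r2)·wrap + 2·C·cosβ = 21·3.7601 + 2·65.7267 = 210.4155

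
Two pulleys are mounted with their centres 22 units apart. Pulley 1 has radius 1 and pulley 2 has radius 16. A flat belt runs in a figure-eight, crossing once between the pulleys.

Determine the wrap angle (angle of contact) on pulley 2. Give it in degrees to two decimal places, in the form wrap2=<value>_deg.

crossed belt: β = asin((r1+r2)/C) = asin(17/22) = 50.5994°
wrap1 = wrap2 = π + 2β = 281.1989°

wrap2=281.20_deg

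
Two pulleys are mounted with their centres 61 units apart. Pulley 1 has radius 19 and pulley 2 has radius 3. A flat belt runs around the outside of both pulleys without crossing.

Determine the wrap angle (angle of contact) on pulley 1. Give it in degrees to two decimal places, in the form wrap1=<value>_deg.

wrap1=210.41_deg

open belt: β = asin((r2−r1)/C) = asin(-16/61) = -15.2063°
wrap1 = π − 2β = 210.4126°
wrap2 = π + 2β = 149.5874°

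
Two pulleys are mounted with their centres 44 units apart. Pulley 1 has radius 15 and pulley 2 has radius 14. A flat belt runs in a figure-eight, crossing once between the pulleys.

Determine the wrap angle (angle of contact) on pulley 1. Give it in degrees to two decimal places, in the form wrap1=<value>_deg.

crossed belt: β = asin((r1+r2)/C) = asin(29/44) = 41.2306°
wrap1 = wrap2 = π + 2β = 262.4612°

wrap1=262.46_deg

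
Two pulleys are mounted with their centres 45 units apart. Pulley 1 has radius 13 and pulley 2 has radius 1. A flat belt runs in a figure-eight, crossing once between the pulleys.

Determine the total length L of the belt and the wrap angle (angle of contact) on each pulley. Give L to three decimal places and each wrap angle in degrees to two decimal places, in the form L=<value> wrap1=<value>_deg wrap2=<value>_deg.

L=138.374 wrap1=216.25_deg wrap2=216.25_deg

crossed belt: β = asin((r1+r2)/C) = asin(14/45) = 18.1262°
wrap1 = wrap2 = π + 2β = 216.2524°
tangent length = C·cosβ = 42.7668
L = (r1+r2)·wrap + 2·C·cosβ = 14·3.7743 + 2·42.7668 = 138.3741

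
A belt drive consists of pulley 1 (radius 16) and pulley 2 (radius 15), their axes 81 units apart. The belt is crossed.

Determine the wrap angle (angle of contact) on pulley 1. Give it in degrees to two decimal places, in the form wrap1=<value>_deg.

crossed belt: β = asin((r1+r2)/C) = asin(31/81) = 22.5020°
wrap1 = wrap2 = π + 2β = 225.0040°

wrap1=225.00_deg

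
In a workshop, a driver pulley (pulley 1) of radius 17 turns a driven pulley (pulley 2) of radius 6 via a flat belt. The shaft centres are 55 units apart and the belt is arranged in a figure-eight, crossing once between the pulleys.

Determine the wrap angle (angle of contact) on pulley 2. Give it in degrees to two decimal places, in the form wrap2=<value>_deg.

crossed belt: β = asin((r1+r2)/C) = asin(23/55) = 24.7199°
wrap1 = wrap2 = π + 2β = 229.4397°

wrap2=229.44_deg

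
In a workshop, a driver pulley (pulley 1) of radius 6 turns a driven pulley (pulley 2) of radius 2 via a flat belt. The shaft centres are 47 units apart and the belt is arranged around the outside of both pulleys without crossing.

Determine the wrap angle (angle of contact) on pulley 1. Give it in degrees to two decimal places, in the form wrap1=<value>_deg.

wrap1=189.76_deg

open belt: β = asin((r2−r1)/C) = asin(-4/47) = -4.8821°
wrap1 = π − 2β = 189.7643°
wrap2 = π + 2β = 170.2357°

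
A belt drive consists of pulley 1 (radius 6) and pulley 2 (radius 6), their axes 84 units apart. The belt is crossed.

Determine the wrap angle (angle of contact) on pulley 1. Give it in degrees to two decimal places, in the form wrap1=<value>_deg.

crossed belt: β = asin((r1+r2)/C) = asin(12/84) = 8.2132°
wrap1 = wrap2 = π + 2β = 196.4264°

wrap1=196.43_deg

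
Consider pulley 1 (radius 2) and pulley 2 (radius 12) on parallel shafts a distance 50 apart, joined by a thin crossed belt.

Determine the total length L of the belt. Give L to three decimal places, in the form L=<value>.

crossed belt: β = asin((r1+r2)/C) = asin(14/50) = 16.2602°
wrap1 = wrap2 = π + 2β = 212.5204°
tangent length = C·cosβ = 48.0000
L = (r1+r2)·wrap + 2·C·cosβ = 14·3.7092 + 2·48.0000 = 147.9285

L=147.929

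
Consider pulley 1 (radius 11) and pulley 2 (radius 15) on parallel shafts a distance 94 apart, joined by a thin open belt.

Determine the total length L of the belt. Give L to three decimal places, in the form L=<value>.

L=269.852

open belt: β = asin((r2−r1)/C) = asin(4/94) = 2.4389°
wrap1 = π − 2β = 175.1223°
wrap2 = π + 2β = 184.8777°
tangent length = C·cosβ = 93.9149
L = r1·wrap1 + r2·wrap2 + 2·C·cosβ = 11·3.0565 + 15·3.2267 + 2·93.9149 = 269.8516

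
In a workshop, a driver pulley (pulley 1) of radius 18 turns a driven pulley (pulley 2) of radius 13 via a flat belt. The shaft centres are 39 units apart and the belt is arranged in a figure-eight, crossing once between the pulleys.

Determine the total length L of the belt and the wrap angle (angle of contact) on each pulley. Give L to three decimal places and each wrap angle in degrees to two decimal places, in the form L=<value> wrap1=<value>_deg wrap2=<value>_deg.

L=201.683 wrap1=285.29_deg wrap2=285.29_deg

crossed belt: β = asin((r1+r2)/C) = asin(31/39) = 52.6431°
wrap1 = wrap2 = π + 2β = 285.2863°
tangent length = C·cosβ = 23.6643
L = (r1+r2)·wrap + 2·C·cosβ = 31·4.9792 + 2·23.6643 = 201.6834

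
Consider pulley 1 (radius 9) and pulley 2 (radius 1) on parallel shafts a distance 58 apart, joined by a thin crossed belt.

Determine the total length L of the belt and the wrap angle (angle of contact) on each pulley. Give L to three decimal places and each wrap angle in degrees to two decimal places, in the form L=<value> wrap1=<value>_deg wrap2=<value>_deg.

crossed belt: β = asin((r1+r2)/C) = asin(10/58) = 9.9282°
wrap1 = wrap2 = π + 2β = 199.8564°
tangent length = C·cosβ = 57.1314
L = (r1+r2)·wrap + 2·C·cosβ = 10·3.4882 + 2·57.1314 = 149.1444

L=149.144 wrap1=199.86_deg wrap2=199.86_deg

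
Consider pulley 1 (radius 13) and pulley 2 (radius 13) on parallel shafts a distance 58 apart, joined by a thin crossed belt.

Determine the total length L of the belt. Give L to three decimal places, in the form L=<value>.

L=209.545

crossed belt: β = asin((r1+r2)/C) = asin(26/58) = 26.6331°
wrap1 = wrap2 = π + 2β = 233.2662°
tangent length = C·cosβ = 51.8459
L = (r1+r2)·wrap + 2·C·cosβ = 26·4.0713 + 2·51.8459 = 209.5447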